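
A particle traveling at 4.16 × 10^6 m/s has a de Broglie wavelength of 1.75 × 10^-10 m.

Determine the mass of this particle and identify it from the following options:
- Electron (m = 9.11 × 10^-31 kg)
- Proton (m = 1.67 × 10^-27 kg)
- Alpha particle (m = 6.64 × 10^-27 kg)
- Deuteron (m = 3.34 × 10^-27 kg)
The particle is an electron.

From λ = h/(mv), solve for mass:

m = h/(λv)
m = (6.626 × 10^-34 J·s) / (1.75 × 10^-10 m × 4.16 × 10^6 m/s)
m = 9.10 × 10^-31 kg

Comparing with the listed masses, this is closest to an electron.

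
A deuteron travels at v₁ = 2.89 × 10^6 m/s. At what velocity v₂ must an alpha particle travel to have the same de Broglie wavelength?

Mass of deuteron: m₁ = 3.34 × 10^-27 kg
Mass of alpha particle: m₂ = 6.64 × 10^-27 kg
v₂ = 1.45 × 10^6 m/s

For equal de Broglie wavelengths: λ₁ = λ₂

h/(m₁v₁) = h/(m₂v₂)
m₁v₁ = m₂v₂
v₂ = v₁ · (m₁/m₂)

v₂ = 2.89 × 10^6 m/s × (3.34 × 10^-27 kg / 6.64 × 10^-27 kg)
v₂ = 1.45 × 10^6 m/s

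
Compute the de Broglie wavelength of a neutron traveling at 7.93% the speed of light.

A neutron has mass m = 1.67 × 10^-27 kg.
1.67 × 10^-14 m

Using the de Broglie relation λ = h/(mv):

v = 7.93% × c = 2.377 × 10^7 m/s

λ = h/(mv)
λ = (6.626 × 10^-34 J·s) / (1.67 × 10^-27 kg × 2.377 × 10^7 m/s)
λ = 1.67 × 10^-14 m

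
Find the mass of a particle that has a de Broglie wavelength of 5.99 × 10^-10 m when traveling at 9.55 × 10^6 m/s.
1.16 × 10^-31 kg

From the de Broglie relation λ = h/(mv), we solve for m:

m = h/(λv)
m = (6.626 × 10^-34 J·s) / (5.99 × 10^-10 m × 9.55 × 10^6 m/s)
m = 1.16 × 10^-31 kg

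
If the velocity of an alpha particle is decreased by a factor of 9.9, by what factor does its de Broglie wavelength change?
The wavelength increases by a factor of 9.9.

From λ = h/(mv), the wavelength is inversely proportional to velocity:

λ ∝ 1/v

If v → v/9.9, then λ → 9.9λ

When velocity is decreased by a factor of 9.9, the wavelength increases by a factor of 9.9.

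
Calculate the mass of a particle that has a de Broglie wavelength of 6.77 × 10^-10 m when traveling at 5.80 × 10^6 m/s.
1.69 × 10^-31 kg

From the de Broglie relation λ = h/(mv), we solve for m:

m = h/(λv)
m = (6.626 × 10^-34 J·s) / (6.77 × 10^-10 m × 5.80 × 10^6 m/s)
m = 1.69 × 10^-31 kg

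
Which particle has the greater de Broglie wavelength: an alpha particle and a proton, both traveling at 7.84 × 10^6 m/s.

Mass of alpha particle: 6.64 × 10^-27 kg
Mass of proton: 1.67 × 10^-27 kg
The proton has the longer wavelength.

Using λ = h/(mv), since both particles have the same velocity, the wavelength depends only on mass.

For alpha particle: λ₁ = h/(m₁v) = 1.27 × 10^-14 m
For proton: λ₂ = h/(m₂v) = 5.06 × 10^-14 m

Since λ ∝ 1/m at constant velocity, the lighter particle has the longer wavelength.

The proton has the longer de Broglie wavelength.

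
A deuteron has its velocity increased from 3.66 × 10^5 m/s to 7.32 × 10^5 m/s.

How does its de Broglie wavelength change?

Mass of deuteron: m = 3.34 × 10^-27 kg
The wavelength decreases by a factor of 2.

Using λ = h/(mv):

Initial wavelength: λ₁ = h/(mv₁) = 5.42 × 10^-13 m
Final wavelength: λ₂ = h/(mv₂) = 2.71 × 10^-13 m

Since λ ∝ 1/v, when velocity increases by a factor of 2, the wavelength decreases by a factor of 2.

λ₂/λ₁ = v₁/v₂ = 1/2

The wavelength decreases by a factor of 2.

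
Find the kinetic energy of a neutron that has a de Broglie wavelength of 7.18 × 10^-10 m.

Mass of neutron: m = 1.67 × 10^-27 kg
2.55 × 10^-22 J (or 1.59 × 10^-3 eV)

From λ = h/√(2mKE), we solve for KE:

λ² = h²/(2mKE)
KE = h²/(2mλ²)
KE = (6.626 × 10^-34 J·s)² / (2 × 1.67 × 10^-27 kg × (7.18 × 10^-10 m)²)
KE = 2.55 × 10^-22 J
KE = 1.59 × 10^-3 eV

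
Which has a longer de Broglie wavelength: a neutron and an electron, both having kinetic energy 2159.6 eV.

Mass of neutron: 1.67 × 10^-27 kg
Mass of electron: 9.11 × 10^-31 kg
The electron has the longer wavelength.

Using λ = h/√(2mKE):

For neutron: λ₁ = h/√(2m₁KE) = 6.16 × 10^-13 m
For electron: λ₂ = h/√(2m₂KE) = 2.64 × 10^-11 m

Since λ ∝ 1/√m at constant kinetic energy, the lighter particle has the longer wavelength.

The electron has the longer de Broglie wavelength.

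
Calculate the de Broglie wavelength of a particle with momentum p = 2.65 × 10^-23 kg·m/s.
2.50 × 10^-11 m

Using the de Broglie relation λ = h/p:

λ = h/p
λ = (6.626 × 10^-34 J·s) / (2.65 × 10^-23 kg·m/s)
λ = 2.50 × 10^-11 m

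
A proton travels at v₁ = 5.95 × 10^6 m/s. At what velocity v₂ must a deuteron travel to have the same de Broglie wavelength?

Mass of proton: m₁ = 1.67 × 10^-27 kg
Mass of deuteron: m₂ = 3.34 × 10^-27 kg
v₂ = 2.98 × 10^6 m/s

For equal de Broglie wavelengths: λ₁ = λ₂

h/(m₁v₁) = h/(m₂v₂)
m₁v₁ = m₂v₂
v₂ = v₁ · (m₁/m₂)

v₂ = 5.95 × 10^6 m/s × (1.67 × 10^-27 kg / 3.34 × 10^-27 kg)
v₂ = 2.98 × 10^6 m/s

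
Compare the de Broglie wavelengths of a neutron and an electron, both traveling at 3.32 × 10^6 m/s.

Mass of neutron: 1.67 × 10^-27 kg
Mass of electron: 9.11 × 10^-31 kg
The electron has the longer wavelength.

Using λ = h/(mv), since both particles have the same velocity, the wavelength depends only on mass.

For neutron: λ₁ = h/(m₁v) = 1.20 × 10^-13 m
For electron: λ₂ = h/(m₂v) = 2.19 × 10^-10 m

Since λ ∝ 1/m at constant velocity, the lighter particle has the longer wavelength.

The electron has the longer de Broglie wavelength.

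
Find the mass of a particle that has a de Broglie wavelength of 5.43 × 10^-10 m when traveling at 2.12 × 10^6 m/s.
5.76 × 10^-31 kg

From the de Broglie relation λ = h/(mv), we solve for m:

m = h/(λv)
m = (6.626 × 10^-34 J·s) / (5.43 × 10^-10 m × 2.12 × 10^6 m/s)
m = 5.76 × 10^-31 kg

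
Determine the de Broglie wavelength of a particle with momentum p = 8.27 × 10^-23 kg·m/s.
8.01 × 10^-12 m

Using the de Broglie relation λ = h/p:

λ = h/p
λ = (6.626 × 10^-34 J·s) / (8.27 × 10^-23 kg·m/s)
λ = 8.01 × 10^-12 m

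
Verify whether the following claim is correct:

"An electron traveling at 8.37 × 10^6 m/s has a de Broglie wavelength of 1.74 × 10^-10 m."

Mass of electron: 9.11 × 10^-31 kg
False

The claim is incorrect.

Using λ = h/(mv):
λ = (6.626 × 10^-34 J·s) / (9.11 × 10^-31 kg × 8.37 × 10^6 m/s)
λ = 8.69 × 10^-11 m

The actual wavelength differs from the claimed 1.74 × 10^-10 m.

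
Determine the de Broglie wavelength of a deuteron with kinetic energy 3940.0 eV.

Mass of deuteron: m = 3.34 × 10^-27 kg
3.23 × 10^-13 m

Using λ = h/√(2mKE):

First convert KE to Joules: KE = 3940.0 eV = 6.313 × 10^-16 J

λ = h/√(2mKE)
λ = (6.626 × 10^-34 J·s) / √(2 × 3.34 × 10^-27 kg × 6.313 × 10^-16 J)
λ = 3.23 × 10^-13 m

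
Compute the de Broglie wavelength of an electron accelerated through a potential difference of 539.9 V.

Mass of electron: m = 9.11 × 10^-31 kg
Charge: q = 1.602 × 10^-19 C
5.28 × 10^-11 m

When a particle is accelerated through voltage V, it gains kinetic energy KE = qV.

The de Broglie wavelength is then λ = h/√(2mqV):

λ = h/√(2mqV)
λ = (6.626 × 10^-34 J·s) / √(2 × 9.11 × 10^-31 kg × 1.602 × 10^-19 C × 539.9 V)
λ = 5.28 × 10^-11 m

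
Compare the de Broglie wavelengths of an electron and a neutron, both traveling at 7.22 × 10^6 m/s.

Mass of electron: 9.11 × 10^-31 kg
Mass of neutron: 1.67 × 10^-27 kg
The electron has the longer wavelength.

Using λ = h/(mv), since both particles have the same velocity, the wavelength depends only on mass.

For electron: λ₁ = h/(m₁v) = 1.01 × 10^-10 m
For neutron: λ₂ = h/(m₂v) = 5.50 × 10^-14 m

Since λ ∝ 1/m at constant velocity, the lighter particle has the longer wavelength.

The electron has the longer de Broglie wavelength.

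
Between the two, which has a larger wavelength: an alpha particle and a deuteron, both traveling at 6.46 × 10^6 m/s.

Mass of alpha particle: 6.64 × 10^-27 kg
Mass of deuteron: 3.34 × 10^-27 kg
The deuteron has the longer wavelength.

Using λ = h/(mv), since both particles have the same velocity, the wavelength depends only on mass.

For alpha particle: λ₁ = h/(m₁v) = 1.54 × 10^-14 m
For deuteron: λ₂ = h/(m₂v) = 3.07 × 10^-14 m

Since λ ∝ 1/m at constant velocity, the lighter particle has the longer wavelength.

The deuteron has the longer de Broglie wavelength.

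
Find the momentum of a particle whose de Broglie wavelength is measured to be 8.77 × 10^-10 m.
7.56 × 10^-25 kg·m/s

From the de Broglie relation λ = h/p, we solve for p:

p = h/λ
p = (6.626 × 10^-34 J·s) / (8.77 × 10^-10 m)
p = 7.56 × 10^-25 kg·m/s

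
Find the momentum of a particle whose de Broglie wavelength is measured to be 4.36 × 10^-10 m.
1.52 × 10^-24 kg·m/s

From the de Broglie relation λ = h/p, we solve for p:

p = h/λ
p = (6.626 × 10^-34 J·s) / (4.36 × 10^-10 m)
p = 1.52 × 10^-24 kg·m/s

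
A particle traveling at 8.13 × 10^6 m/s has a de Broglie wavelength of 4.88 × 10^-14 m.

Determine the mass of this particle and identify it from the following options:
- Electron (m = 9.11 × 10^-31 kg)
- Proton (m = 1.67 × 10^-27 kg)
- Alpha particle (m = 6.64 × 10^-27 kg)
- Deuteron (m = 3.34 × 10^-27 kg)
The particle is a proton.

From λ = h/(mv), solve for mass:

m = h/(λv)
m = (6.626 × 10^-34 J·s) / (4.88 × 10^-14 m × 8.13 × 10^6 m/s)
m = 1.67 × 10^-27 kg

Comparing with the listed masses, this is closest to a proton.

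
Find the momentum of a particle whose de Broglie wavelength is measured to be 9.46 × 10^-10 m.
7.00 × 10^-25 kg·m/s

From the de Broglie relation λ = h/p, we solve for p:

p = h/λ
p = (6.626 × 10^-34 J·s) / (9.46 × 10^-10 m)
p = 7.00 × 10^-25 kg·m/s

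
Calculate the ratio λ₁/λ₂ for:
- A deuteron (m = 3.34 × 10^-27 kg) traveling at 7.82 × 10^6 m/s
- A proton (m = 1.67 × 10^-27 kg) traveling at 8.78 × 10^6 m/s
λ₁/λ₂ = 0.561

Using λ = h/(mv):

λ₁ = h/(m₁v₁) = 2.54 × 10^-14 m
λ₂ = h/(m₂v₂) = 4.52 × 10^-14 m

Ratio λ₁/λ₂ = (m₂v₂)/(m₁v₁)
         = (1.67 × 10^-27 kg × 8.78 × 10^6 m/s) / (3.34 × 10^-27 kg × 7.82 × 10^6 m/s)
         = 0.561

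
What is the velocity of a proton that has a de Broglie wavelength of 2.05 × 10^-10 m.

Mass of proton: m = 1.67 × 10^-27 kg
1.94 × 10^3 m/s

From the de Broglie relation λ = h/(mv), we solve for v:

v = h/(mλ)
v = (6.626 × 10^-34 J·s) / (1.67 × 10^-27 kg × 2.05 × 10^-10 m)
v = 1.94 × 10^3 m/s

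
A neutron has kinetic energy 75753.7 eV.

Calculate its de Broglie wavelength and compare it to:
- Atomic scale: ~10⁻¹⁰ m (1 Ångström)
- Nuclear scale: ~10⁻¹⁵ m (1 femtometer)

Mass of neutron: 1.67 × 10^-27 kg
λ = 1.04 × 10^-13 m, which is between nuclear and atomic scales.

Using λ = h/√(2mKE):

KE = 75753.7 eV = 1.214 × 10^-14 J

λ = h/√(2mKE)
λ = (6.626 × 10^-34 J·s) / √(2 × 1.67 × 10^-27 kg × 1.214 × 10^-14 J)
λ = 1.04 × 10^-13 m

Comparison:
- Atomic scale (10⁻¹⁰ m): λ is 0.001× this size
- Nuclear scale (10⁻¹⁵ m): λ is 1e+02× this size

The wavelength is between nuclear and atomic scales.

This wavelength is appropriate for probing atomic structure but too large for nuclear physics experiments.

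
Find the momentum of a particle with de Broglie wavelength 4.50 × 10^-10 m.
1.47 × 10^-24 kg·m/s

From the de Broglie relation λ = h/p, we solve for p:

p = h/λ
p = (6.626 × 10^-34 J·s) / (4.50 × 10^-10 m)
p = 1.47 × 10^-24 kg·m/s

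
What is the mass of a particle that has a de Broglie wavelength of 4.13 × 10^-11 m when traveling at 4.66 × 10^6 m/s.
3.44 × 10^-30 kg

From the de Broglie relation λ = h/(mv), we solve for m:

m = h/(λv)
m = (6.626 × 10^-34 J·s) / (4.13 × 10^-11 m × 4.66 × 10^6 m/s)
m = 3.44 × 10^-30 kg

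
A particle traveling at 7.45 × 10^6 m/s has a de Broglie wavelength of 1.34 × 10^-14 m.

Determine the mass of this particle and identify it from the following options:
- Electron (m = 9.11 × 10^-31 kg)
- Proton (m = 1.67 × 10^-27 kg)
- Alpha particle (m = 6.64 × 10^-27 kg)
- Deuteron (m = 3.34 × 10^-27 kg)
The particle is an alpha particle.

From λ = h/(mv), solve for mass:

m = h/(λv)
m = (6.626 × 10^-34 J·s) / (1.34 × 10^-14 m × 7.45 × 10^6 m/s)
m = 6.64 × 10^-27 kg

Comparing with the listed masses, this is closest to an alpha particle.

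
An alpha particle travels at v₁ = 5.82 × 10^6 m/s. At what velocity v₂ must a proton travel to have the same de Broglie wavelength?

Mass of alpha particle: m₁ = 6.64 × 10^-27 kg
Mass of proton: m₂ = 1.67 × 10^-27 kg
v₂ = 2.31 × 10^7 m/s

For equal de Broglie wavelengths: λ₁ = λ₂

h/(m₁v₁) = h/(m₂v₂)
m₁v₁ = m₂v₂
v₂ = v₁ · (m₁/m₂)

v₂ = 5.82 × 10^6 m/s × (6.64 × 10^-27 kg / 1.67 × 10^-27 kg)
v₂ = 2.31 × 10^7 m/s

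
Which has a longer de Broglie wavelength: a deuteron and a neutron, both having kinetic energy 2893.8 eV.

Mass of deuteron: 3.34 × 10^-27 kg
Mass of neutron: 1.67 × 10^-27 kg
The neutron has the longer wavelength.

Using λ = h/√(2mKE):

For deuteron: λ₁ = h/√(2m₁KE) = 3.77 × 10^-13 m
For neutron: λ₂ = h/√(2m₂KE) = 5.32 × 10^-13 m

Since λ ∝ 1/√m at constant kinetic energy, the lighter particle has the longer wavelength.

The neutron has the longer de Broglie wavelength.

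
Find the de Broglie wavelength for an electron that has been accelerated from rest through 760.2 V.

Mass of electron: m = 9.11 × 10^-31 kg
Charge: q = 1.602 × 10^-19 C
4.45 × 10^-11 m

When a particle is accelerated through voltage V, it gains kinetic energy KE = qV.

The de Broglie wavelength is then λ = h/√(2mqV):

λ = h/√(2mqV)
λ = (6.626 × 10^-34 J·s) / √(2 × 9.11 × 10^-31 kg × 1.602 × 10^-19 C × 760.2 V)
λ = 4.45 × 10^-11 m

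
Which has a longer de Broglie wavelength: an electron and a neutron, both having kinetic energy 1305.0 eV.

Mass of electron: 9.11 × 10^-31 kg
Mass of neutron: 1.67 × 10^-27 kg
The electron has the longer wavelength.

Using λ = h/√(2mKE):

For electron: λ₁ = h/√(2m₁KE) = 3.39 × 10^-11 m
For neutron: λ₂ = h/√(2m₂KE) = 7.93 × 10^-13 m

Since λ ∝ 1/√m at constant kinetic energy, the lighter particle has the longer wavelength.

The electron has the longer de Broglie wavelength.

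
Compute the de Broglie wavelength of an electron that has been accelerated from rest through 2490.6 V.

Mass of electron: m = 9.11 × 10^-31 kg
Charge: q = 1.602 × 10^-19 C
2.46 × 10^-11 m

When a particle is accelerated through voltage V, it gains kinetic energy KE = qV.

The de Broglie wavelength is then λ = h/√(2mqV):

λ = h/√(2mqV)
λ = (6.626 × 10^-34 J·s) / √(2 × 9.11 × 10^-31 kg × 1.602 × 10^-19 C × 2490.6 V)
λ = 2.46 × 10^-11 m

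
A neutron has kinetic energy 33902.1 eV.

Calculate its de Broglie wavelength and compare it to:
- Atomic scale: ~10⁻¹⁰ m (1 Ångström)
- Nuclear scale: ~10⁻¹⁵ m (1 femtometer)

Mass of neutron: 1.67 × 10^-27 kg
λ = 1.56 × 10^-13 m, which is between nuclear and atomic scales.

Using λ = h/√(2mKE):

KE = 33902.1 eV = 5.432 × 10^-15 J

λ = h/√(2mKE)
λ = (6.626 × 10^-34 J·s) / √(2 × 1.67 × 10^-27 kg × 5.432 × 10^-15 J)
λ = 1.56 × 10^-13 m

Comparison:
- Atomic scale (10⁻¹⁰ m): λ is 0.0016× this size
- Nuclear scale (10⁻¹⁵ m): λ is 1.6e+02× this size

The wavelength is between nuclear and atomic scales.

This wavelength is appropriate for probing atomic structure but too large for nuclear physics experiments.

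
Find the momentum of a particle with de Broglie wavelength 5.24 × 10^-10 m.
1.26 × 10^-24 kg·m/s

From the de Broglie relation λ = h/p, we solve for p:

p = h/λ
p = (6.626 × 10^-34 J·s) / (5.24 × 10^-10 m)
p = 1.26 × 10^-24 kg·m/s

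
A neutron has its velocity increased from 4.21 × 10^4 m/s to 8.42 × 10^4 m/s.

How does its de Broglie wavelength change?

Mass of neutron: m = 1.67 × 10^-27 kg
The wavelength decreases by a factor of 2.

Using λ = h/(mv):

Initial wavelength: λ₁ = h/(mv₁) = 9.42 × 10^-12 m
Final wavelength: λ₂ = h/(mv₂) = 4.71 × 10^-12 m

Since λ ∝ 1/v, when velocity increases by a factor of 2, the wavelength decreases by a factor of 2.

λ₂/λ₁ = v₁/v₂ = 1/2

The wavelength decreases by a factor of 2.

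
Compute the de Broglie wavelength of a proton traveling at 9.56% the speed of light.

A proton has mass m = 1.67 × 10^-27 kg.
1.38 × 10^-14 m

Using the de Broglie relation λ = h/(mv):

v = 9.56% × c = 2.866 × 10^7 m/s

λ = h/(mv)
λ = (6.626 × 10^-34 J·s) / (1.67 × 10^-27 kg × 2.866 × 10^7 m/s)
λ = 1.38 × 10^-14 m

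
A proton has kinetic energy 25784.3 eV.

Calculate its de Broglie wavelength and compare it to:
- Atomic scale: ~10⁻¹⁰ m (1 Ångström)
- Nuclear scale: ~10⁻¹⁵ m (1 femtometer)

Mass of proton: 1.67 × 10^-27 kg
λ = 1.78 × 10^-13 m, which is between nuclear and atomic scales.

Using λ = h/√(2mKE):

KE = 25784.3 eV = 4.131 × 10^-15 J

λ = h/√(2mKE)
λ = (6.626 × 10^-34 J·s) / √(2 × 1.67 × 10^-27 kg × 4.131 × 10^-15 J)
λ = 1.78 × 10^-13 m

Comparison:
- Atomic scale (10⁻¹⁰ m): λ is 0.0018× this size
- Nuclear scale (10⁻¹⁵ m): λ is 1.8e+02× this size

The wavelength is between nuclear and atomic scales.

This wavelength is appropriate for probing atomic structure but too large for nuclear physics experiments.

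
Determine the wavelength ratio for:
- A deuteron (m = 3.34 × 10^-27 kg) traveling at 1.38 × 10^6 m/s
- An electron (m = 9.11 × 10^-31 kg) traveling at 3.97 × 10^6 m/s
λ₁/λ₂ = 7.85 × 10^-4

Using λ = h/(mv):

λ₁ = h/(m₁v₁) = 1.44 × 10^-13 m
λ₂ = h/(m₂v₂) = 1.83 × 10^-10 m

Ratio λ₁/λ₂ = (m₂v₂)/(m₁v₁)
         = (9.11 × 10^-31 kg × 3.97 × 10^6 m/s) / (3.34 × 10^-27 kg × 1.38 × 10^6 m/s)
         = 7.85 × 10^-4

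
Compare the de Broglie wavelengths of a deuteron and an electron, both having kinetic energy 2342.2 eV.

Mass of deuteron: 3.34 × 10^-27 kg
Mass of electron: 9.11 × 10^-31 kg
The electron has the longer wavelength.

Using λ = h/√(2mKE):

For deuteron: λ₁ = h/√(2m₁KE) = 4.19 × 10^-13 m
For electron: λ₂ = h/√(2m₂KE) = 2.53 × 10^-11 m

Since λ ∝ 1/√m at constant kinetic energy, the lighter particle has the longer wavelength.

The electron has the longer de Broglie wavelength.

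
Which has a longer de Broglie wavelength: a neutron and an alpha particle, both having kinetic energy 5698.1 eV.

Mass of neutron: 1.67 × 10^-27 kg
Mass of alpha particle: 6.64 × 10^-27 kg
The neutron has the longer wavelength.

Using λ = h/√(2mKE):

For neutron: λ₁ = h/√(2m₁KE) = 3.79 × 10^-13 m
For alpha particle: λ₂ = h/√(2m₂KE) = 1.90 × 10^-13 m

Since λ ∝ 1/√m at constant kinetic energy, the lighter particle has the longer wavelength.

The neutron has the longer de Broglie wavelength.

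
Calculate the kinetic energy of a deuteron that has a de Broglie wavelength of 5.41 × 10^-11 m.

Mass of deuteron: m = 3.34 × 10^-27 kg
2.25 × 10^-20 J (or 0.140 eV)

From λ = h/√(2mKE), we solve for KE:

λ² = h²/(2mKE)
KE = h²/(2mλ²)
KE = (6.626 × 10^-34 J·s)² / (2 × 3.34 × 10^-27 kg × (5.41 × 10^-11 m)²)
KE = 2.25 × 10^-20 J
KE = 0.140 eV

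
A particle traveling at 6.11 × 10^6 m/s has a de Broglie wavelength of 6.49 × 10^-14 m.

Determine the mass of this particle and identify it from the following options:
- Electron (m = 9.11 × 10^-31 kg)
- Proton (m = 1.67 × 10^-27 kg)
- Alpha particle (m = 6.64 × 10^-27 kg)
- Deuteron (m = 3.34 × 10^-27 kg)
The particle is a proton.

From λ = h/(mv), solve for mass:

m = h/(λv)
m = (6.626 × 10^-34 J·s) / (6.49 × 10^-14 m × 6.11 × 10^6 m/s)
m = 1.67 × 10^-27 kg

Comparing with the listed masses, this is closest to a proton.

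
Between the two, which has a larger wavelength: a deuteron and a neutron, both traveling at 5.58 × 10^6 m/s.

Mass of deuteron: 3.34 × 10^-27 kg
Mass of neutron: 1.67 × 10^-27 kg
The neutron has the longer wavelength.

Using λ = h/(mv), since both particles have the same velocity, the wavelength depends only on mass.

For deuteron: λ₁ = h/(m₁v) = 3.56 × 10^-14 m
For neutron: λ₂ = h/(m₂v) = 7.11 × 10^-14 m

Since λ ∝ 1/m at constant velocity, the lighter particle has the longer wavelength.

The neutron has the longer de Broglie wavelength.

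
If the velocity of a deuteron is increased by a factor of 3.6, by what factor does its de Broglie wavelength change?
The wavelength decreases by a factor of 3.6.

From λ = h/(mv), the wavelength is inversely proportional to velocity:

λ ∝ 1/v

If v → 3.6v, then λ → λ/3.6

When velocity is increased by a factor of 3.6, the wavelength decreases by a factor of 3.6.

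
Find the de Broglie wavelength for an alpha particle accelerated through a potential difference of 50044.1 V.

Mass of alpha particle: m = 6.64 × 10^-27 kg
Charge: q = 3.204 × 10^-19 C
4.54 × 10^-14 m

When a particle is accelerated through voltage V, it gains kinetic energy KE = qV.

The de Broglie wavelength is then λ = h/√(2mqV):

λ = h/√(2mqV)
λ = (6.626 × 10^-34 J·s) / √(2 × 6.64 × 10^-27 kg × 3.204 × 10^-19 C × 50044.1 V)
λ = 4.54 × 10^-14 m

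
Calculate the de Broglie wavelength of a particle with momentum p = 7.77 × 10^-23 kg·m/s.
8.53 × 10^-12 m

Using the de Broglie relation λ = h/p:

λ = h/p
λ = (6.626 × 10^-34 J·s) / (7.77 × 10^-23 kg·m/s)
λ = 8.53 × 10^-12 m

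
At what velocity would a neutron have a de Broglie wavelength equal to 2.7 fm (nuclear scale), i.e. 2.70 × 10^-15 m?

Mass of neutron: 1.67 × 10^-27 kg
1.47 × 10^8 m/s

From λ = h/(mv), solve for v:

v = h/(mλ)
v = (6.626 × 10^-34 J·s) / (1.67 × 10^-27 kg × 2.70 × 10^-15 m)
v = 1.47 × 10^8 m/s

Note: This velocity is 49.0% of the speed of light, so relativistic corrections would be needed for a more accurate calculation.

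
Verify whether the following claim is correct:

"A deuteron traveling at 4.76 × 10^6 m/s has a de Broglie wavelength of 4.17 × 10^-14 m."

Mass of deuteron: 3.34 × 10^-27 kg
True

The claim is correct.

Using λ = h/(mv):
λ = (6.626 × 10^-34 J·s) / (3.34 × 10^-27 kg × 4.76 × 10^6 m/s)
λ = 4.17 × 10^-14 m

This matches the claimed value.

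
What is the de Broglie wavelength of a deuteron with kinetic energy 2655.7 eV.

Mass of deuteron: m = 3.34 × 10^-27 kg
3.93 × 10^-13 m

Using λ = h/√(2mKE):

First convert KE to Joules: KE = 2655.7 eV = 4.255 × 10^-16 J

λ = h/√(2mKE)
λ = (6.626 × 10^-34 J·s) / √(2 × 3.34 × 10^-27 kg × 4.255 × 10^-16 J)
λ = 3.93 × 10^-13 m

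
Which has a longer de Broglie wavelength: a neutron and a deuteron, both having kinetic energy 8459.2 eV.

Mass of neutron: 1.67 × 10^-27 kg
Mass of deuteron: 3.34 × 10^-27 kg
The neutron has the longer wavelength.

Using λ = h/√(2mKE):

For neutron: λ₁ = h/√(2m₁KE) = 3.11 × 10^-13 m
For deuteron: λ₂ = h/√(2m₂KE) = 2.20 × 10^-13 m

Since λ ∝ 1/√m at constant kinetic energy, the lighter particle has the longer wavelength.

The neutron has the longer de Broglie wavelength.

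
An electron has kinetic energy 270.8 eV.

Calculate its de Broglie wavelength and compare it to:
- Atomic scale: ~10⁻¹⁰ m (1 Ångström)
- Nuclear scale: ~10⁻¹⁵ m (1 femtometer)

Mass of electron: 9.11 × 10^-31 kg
λ = 7.45 × 10^-11 m, which is between nuclear and atomic scales.

Using λ = h/√(2mKE):

KE = 270.8 eV = 4.339 × 10^-17 J

λ = h/√(2mKE)
λ = (6.626 × 10^-34 J·s) / √(2 × 9.11 × 10^-31 kg × 4.339 × 10^-17 J)
λ = 7.45 × 10^-11 m

Comparison:
- Atomic scale (10⁻¹⁰ m): λ is 0.75× this size
- Nuclear scale (10⁻¹⁵ m): λ is 7.5e+04× this size

The wavelength is between nuclear and atomic scales.

This wavelength is appropriate for probing atomic structure but too large for nuclear physics experiments.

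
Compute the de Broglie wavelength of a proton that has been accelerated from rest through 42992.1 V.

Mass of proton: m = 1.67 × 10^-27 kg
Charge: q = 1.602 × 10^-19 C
1.38 × 10^-13 m

When a particle is accelerated through voltage V, it gains kinetic energy KE = qV.

The de Broglie wavelength is then λ = h/√(2mqV):

λ = h/√(2mqV)
λ = (6.626 × 10^-34 J·s) / √(2 × 1.67 × 10^-27 kg × 1.602 × 10^-19 C × 42992.1 V)
λ = 1.38 × 10^-13 m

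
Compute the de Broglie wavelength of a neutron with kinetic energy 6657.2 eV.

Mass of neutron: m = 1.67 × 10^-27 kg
3.51 × 10^-13 m

Using λ = h/√(2mKE):

First convert KE to Joules: KE = 6657.2 eV = 1.067 × 10^-15 J

λ = h/√(2mKE)
λ = (6.626 × 10^-34 J·s) / √(2 × 1.67 × 10^-27 kg × 1.067 × 10^-15 J)
λ = 3.51 × 10^-13 m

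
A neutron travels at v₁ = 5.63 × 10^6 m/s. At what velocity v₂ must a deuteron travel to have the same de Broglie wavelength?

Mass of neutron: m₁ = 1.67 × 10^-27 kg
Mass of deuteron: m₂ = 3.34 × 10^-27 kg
v₂ = 2.82 × 10^6 m/s

For equal de Broglie wavelengths: λ₁ = λ₂

h/(m₁v₁) = h/(m₂v₂)
m₁v₁ = m₂v₂
v₂ = v₁ · (m₁/m₂)

v₂ = 5.63 × 10^6 m/s × (1.67 × 10^-27 kg / 3.34 × 10^-27 kg)
v₂ = 2.82 × 10^6 m/s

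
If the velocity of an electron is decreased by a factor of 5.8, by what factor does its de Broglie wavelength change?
The wavelength increases by a factor of 5.8.

From λ = h/(mv), the wavelength is inversely proportional to velocity:

λ ∝ 1/v

If v → v/5.8, then λ → 5.8λ

When velocity is decreased by a factor of 5.8, the wavelength increases by a factor of 5.8.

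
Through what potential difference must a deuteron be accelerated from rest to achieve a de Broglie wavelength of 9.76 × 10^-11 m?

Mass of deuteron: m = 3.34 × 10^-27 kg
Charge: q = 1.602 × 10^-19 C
4.31 × 10^-2 V

From λ = h/√(2mqV), we solve for V:

λ² = h²/(2mqV)
V = h²/(2mqλ²)
V = (6.626 × 10^-34 J·s)² / (2 × 3.34 × 10^-27 kg × 1.602 × 10^-19 C × (9.76 × 10^-11 m)²)
V = 4.31 × 10^-2 V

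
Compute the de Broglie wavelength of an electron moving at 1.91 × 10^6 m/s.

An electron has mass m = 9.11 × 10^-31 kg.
3.81 × 10^-10 m

Using the de Broglie relation λ = h/(mv):

λ = h/(mv)
λ = (6.626 × 10^-34 J·s) / (9.11 × 10^-31 kg × 1.91 × 10^6 m/s)
λ = 3.81 × 10^-10 m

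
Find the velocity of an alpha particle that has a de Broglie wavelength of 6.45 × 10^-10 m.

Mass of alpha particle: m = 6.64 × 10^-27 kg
1.55 × 10^2 m/s

From the de Broglie relation λ = h/(mv), we solve for v:

v = h/(mλ)
v = (6.626 × 10^-34 J·s) / (6.64 × 10^-27 kg × 6.45 × 10^-10 m)
v = 1.55 × 10^2 m/s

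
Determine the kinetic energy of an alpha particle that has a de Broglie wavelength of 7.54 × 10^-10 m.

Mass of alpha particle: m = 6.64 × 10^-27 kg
5.82 × 10^-23 J (or 3.63 × 10^-4 eV)

From λ = h/√(2mKE), we solve for KE:

λ² = h²/(2mKE)
KE = h²/(2mλ²)
KE = (6.626 × 10^-34 J·s)² / (2 × 6.64 × 10^-27 kg × (7.54 × 10^-10 m)²)
KE = 5.82 × 10^-23 J
KE = 3.63 × 10^-4 eV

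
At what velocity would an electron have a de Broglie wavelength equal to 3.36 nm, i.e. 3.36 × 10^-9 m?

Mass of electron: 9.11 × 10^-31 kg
2.16 × 10^5 m/s

From λ = h/(mv), solve for v:

v = h/(mλ)
v = (6.626 × 10^-34 J·s) / (9.11 × 10^-31 kg × 3.36 × 10^-9 m)
v = 2.16 × 10^5 m/s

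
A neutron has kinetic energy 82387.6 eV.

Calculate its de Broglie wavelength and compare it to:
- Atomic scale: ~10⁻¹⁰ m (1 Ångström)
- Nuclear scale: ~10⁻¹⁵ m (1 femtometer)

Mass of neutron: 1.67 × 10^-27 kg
λ = 9.98 × 10^-14 m, which is between nuclear and atomic scales.

Using λ = h/√(2mKE):

KE = 82387.6 eV = 1.320 × 10^-14 J

λ = h/√(2mKE)
λ = (6.626 × 10^-34 J·s) / √(2 × 1.67 × 10^-27 kg × 1.320 × 10^-14 J)
λ = 9.98 × 10^-14 m

Comparison:
- Atomic scale (10⁻¹⁰ m): λ is 0.001× this size
- Nuclear scale (10⁻¹⁵ m): λ is 1e+02× this size

The wavelength is between nuclear and atomic scales.

This wavelength is appropriate for probing atomic structure but too large for nuclear physics experiments.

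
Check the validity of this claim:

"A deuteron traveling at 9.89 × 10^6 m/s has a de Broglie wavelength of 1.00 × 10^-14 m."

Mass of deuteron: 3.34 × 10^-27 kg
False

The claim is incorrect.

Using λ = h/(mv):
λ = (6.626 × 10^-34 J·s) / (3.34 × 10^-27 kg × 9.89 × 10^6 m/s)
λ = 2.01 × 10^-14 m

The actual wavelength differs from the claimed 1.00 × 10^-14 m.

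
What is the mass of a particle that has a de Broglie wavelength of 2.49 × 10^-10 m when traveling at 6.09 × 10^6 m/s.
4.37 × 10^-31 kg

From the de Broglie relation λ = h/(mv), we solve for m:

m = h/(λv)
m = (6.626 × 10^-34 J·s) / (2.49 × 10^-10 m × 6.09 × 10^6 m/s)
m = 4.37 × 10^-31 kg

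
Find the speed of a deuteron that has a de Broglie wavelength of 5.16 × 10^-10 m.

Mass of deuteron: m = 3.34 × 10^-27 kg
3.84 × 10^2 m/s

From the de Broglie relation λ = h/(mv), we solve for v:

v = h/(mλ)
v = (6.626 × 10^-34 J·s) / (3.34 × 10^-27 kg × 5.16 × 10^-10 m)
v = 3.84 × 10^2 m/s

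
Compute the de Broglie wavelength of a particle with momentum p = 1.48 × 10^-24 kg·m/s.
4.48 × 10^-10 m

Using the de Broglie relation λ = h/p:

λ = h/p
λ = (6.626 × 10^-34 J·s) / (1.48 × 10^-24 kg·m/s)
λ = 4.48 × 10^-10 m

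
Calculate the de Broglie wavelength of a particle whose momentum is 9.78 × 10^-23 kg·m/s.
6.78 × 10^-12 m

Using the de Broglie relation λ = h/p:

λ = h/p
λ = (6.626 × 10^-34 J·s) / (9.78 × 10^-23 kg·m/s)
λ = 6.78 × 10^-12 m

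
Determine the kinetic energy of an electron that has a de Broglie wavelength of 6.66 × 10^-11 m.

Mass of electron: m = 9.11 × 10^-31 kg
5.43 × 10^-17 J (or 339 eV)

From λ = h/√(2mKE), we solve for KE:

λ² = h²/(2mKE)
KE = h²/(2mλ²)
KE = (6.626 × 10^-34 J·s)² / (2 × 9.11 × 10^-31 kg × (6.66 × 10^-11 m)²)
KE = 5.43 × 10^-17 J
KE = 339 eV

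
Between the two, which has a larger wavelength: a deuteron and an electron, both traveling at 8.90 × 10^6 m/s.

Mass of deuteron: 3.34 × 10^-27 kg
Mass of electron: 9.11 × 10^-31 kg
The electron has the longer wavelength.

Using λ = h/(mv), since both particles have the same velocity, the wavelength depends only on mass.

For deuteron: λ₁ = h/(m₁v) = 2.23 × 10^-14 m
For electron: λ₂ = h/(m₂v) = 8.17 × 10^-11 m

Since λ ∝ 1/m at constant velocity, the lighter particle has the longer wavelength.

The electron has the longer de Broglie wavelength.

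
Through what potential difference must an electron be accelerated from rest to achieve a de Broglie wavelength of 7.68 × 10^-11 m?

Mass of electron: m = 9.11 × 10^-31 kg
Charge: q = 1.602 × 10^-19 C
255 V

From λ = h/√(2mqV), we solve for V:

λ² = h²/(2mqV)
V = h²/(2mqλ²)
V = (6.626 × 10^-34 J·s)² / (2 × 9.11 × 10^-31 kg × 1.602 × 10^-19 C × (7.68 × 10^-11 m)²)
V = 255 V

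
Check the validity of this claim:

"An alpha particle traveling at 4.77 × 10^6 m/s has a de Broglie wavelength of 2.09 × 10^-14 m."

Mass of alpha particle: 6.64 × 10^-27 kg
True

The claim is correct.

Using λ = h/(mv):
λ = (6.626 × 10^-34 J·s) / (6.64 × 10^-27 kg × 4.77 × 10^6 m/s)
λ = 2.09 × 10^-14 m

This matches the claimed value.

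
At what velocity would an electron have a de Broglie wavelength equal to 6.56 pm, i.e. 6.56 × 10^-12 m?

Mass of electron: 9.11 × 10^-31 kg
1.11 × 10^8 m/s

From λ = h/(mv), solve for v:

v = h/(mλ)
v = (6.626 × 10^-34 J·s) / (9.11 × 10^-31 kg × 6.56 × 10^-12 m)
v = 1.11 × 10^8 m/s

Note: This velocity is 37.0% of the speed of light, so relativistic corrections would be needed for a more accurate calculation.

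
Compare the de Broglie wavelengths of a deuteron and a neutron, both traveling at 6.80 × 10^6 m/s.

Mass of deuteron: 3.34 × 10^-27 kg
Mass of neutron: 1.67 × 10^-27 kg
The neutron has the longer wavelength.

Using λ = h/(mv), since both particles have the same velocity, the wavelength depends only on mass.

For deuteron: λ₁ = h/(m₁v) = 2.92 × 10^-14 m
For neutron: λ₂ = h/(m₂v) = 5.83 × 10^-14 m

Since λ ∝ 1/m at constant velocity, the lighter particle has the longer wavelength.

The neutron has the longer de Broglie wavelength.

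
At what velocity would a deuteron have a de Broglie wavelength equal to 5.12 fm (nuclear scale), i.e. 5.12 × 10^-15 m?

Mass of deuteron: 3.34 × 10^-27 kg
3.87 × 10^7 m/s

From λ = h/(mv), solve for v:

v = h/(mλ)
v = (6.626 × 10^-34 J·s) / (3.34 × 10^-27 kg × 5.12 × 10^-15 m)
v = 3.87 × 10^7 m/s

Note: This velocity is 12.9% of the speed of light, so relativistic corrections would be needed for a more accurate calculation.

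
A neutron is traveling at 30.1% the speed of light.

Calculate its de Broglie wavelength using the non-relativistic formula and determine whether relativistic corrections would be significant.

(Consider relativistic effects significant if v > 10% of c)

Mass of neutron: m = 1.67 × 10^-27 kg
Yes, relativistic corrections are needed.

Using the non-relativistic de Broglie formula λ = h/(mv):

v = 30.1% × c = 9.024 × 10^7 m/s

λ = h/(mv)
λ = (6.626 × 10^-34 J·s) / (1.67 × 10^-27 kg × 9.024 × 10^7 m/s)
λ = 4.40 × 10^-15 m

Since v = 30.1% of c > 10% of c, relativistic corrections ARE significant and the actual wavelength would differ from this non-relativistic estimate.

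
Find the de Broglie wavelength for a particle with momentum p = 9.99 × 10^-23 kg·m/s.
6.63 × 10^-12 m

Using the de Broglie relation λ = h/p:

λ = h/p
λ = (6.626 × 10^-34 J·s) / (9.99 × 10^-23 kg·m/s)
λ = 6.63 × 10^-12 m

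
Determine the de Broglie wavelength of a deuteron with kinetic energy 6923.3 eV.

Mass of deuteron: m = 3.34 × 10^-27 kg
2.43 × 10^-13 m

Using λ = h/√(2mKE):

First convert KE to Joules: KE = 6923.3 eV = 1.109 × 10^-15 J

λ = h/√(2mKE)
λ = (6.626 × 10^-34 J·s) / √(2 × 3.34 × 10^-27 kg × 1.109 × 10^-15 J)
λ = 2.43 × 10^-13 m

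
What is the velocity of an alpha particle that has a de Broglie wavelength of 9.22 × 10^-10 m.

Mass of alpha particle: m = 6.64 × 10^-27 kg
1.08 × 10^2 m/s

From the de Broglie relation λ = h/(mv), we solve for v:

v = h/(mλ)
v = (6.626 × 10^-34 J·s) / (6.64 × 10^-27 kg × 9.22 × 10^-10 m)
v = 1.08 × 10^2 m/s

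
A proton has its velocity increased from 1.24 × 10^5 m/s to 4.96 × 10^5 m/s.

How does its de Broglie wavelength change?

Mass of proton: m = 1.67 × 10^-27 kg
The wavelength decreases by a factor of 4.

Using λ = h/(mv):

Initial wavelength: λ₁ = h/(mv₁) = 3.20 × 10^-12 m
Final wavelength: λ₂ = h/(mv₂) = 8.00 × 10^-13 m

Since λ ∝ 1/v, when velocity increases by a factor of 4, the wavelength decreases by a factor of 4.

λ₂/λ₁ = v₁/v₂ = 1/4

The wavelength decreases by a factor of 4.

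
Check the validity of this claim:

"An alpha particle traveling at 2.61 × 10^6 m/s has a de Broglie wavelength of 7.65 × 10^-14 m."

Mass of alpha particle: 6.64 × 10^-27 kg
False

The claim is incorrect.

Using λ = h/(mv):
λ = (6.626 × 10^-34 J·s) / (6.64 × 10^-27 kg × 2.61 × 10^6 m/s)
λ = 3.82 × 10^-14 m

The actual wavelength differs from the claimed 7.65 × 10^-14 m.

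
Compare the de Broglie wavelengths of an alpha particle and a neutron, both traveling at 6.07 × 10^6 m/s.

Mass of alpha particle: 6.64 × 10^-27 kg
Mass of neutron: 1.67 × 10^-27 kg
The neutron has the longer wavelength.

Using λ = h/(mv), since both particles have the same velocity, the wavelength depends only on mass.

For alpha particle: λ₁ = h/(m₁v) = 1.64 × 10^-14 m
For neutron: λ₂ = h/(m₂v) = 6.54 × 10^-14 m

Since λ ∝ 1/m at constant velocity, the lighter particle has the longer wavelength.

The neutron has the longer de Broglie wavelength.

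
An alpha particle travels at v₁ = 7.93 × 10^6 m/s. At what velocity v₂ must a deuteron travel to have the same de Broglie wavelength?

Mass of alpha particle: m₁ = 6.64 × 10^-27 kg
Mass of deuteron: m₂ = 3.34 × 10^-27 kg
v₂ = 1.58 × 10^7 m/s

For equal de Broglie wavelengths: λ₁ = λ₂

h/(m₁v₁) = h/(m₂v₂)
m₁v₁ = m₂v₂
v₂ = v₁ · (m₁/m₂)

v₂ = 7.93 × 10^6 m/s × (6.64 × 10^-27 kg / 3.34 × 10^-27 kg)
v₂ = 1.58 × 10^7 m/s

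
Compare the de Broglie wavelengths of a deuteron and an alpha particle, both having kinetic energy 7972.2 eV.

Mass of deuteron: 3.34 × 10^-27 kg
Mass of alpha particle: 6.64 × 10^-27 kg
The deuteron has the longer wavelength.

Using λ = h/√(2mKE):

For deuteron: λ₁ = h/√(2m₁KE) = 2.27 × 10^-13 m
For alpha particle: λ₂ = h/√(2m₂KE) = 1.61 × 10^-13 m

Since λ ∝ 1/√m at constant kinetic energy, the lighter particle has the longer wavelength.

The deuteron has the longer de Broglie wavelength.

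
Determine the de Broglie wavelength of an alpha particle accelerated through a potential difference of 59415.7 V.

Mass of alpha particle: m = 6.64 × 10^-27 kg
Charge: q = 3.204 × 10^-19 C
4.17 × 10^-14 m

When a particle is accelerated through voltage V, it gains kinetic energy KE = qV.

The de Broglie wavelength is then λ = h/√(2mqV):

λ = h/√(2mqV)
λ = (6.626 × 10^-34 J·s) / √(2 × 6.64 × 10^-27 kg × 3.204 × 10^-19 C × 59415.7 V)
λ = 4.17 × 10^-14 m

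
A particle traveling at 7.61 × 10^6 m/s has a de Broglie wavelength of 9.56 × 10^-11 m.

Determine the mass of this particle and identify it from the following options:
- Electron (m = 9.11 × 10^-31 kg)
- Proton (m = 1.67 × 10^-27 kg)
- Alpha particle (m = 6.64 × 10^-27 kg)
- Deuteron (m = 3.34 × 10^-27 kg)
The particle is an electron.

From λ = h/(mv), solve for mass:

m = h/(λv)
m = (6.626 × 10^-34 J·s) / (9.56 × 10^-11 m × 7.61 × 10^6 m/s)
m = 9.11 × 10^-31 kg

Comparing with the listed masses, this is closest to an electron.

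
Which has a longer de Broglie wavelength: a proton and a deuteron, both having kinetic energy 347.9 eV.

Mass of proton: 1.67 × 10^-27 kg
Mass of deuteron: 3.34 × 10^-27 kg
The proton has the longer wavelength.

Using λ = h/√(2mKE):

For proton: λ₁ = h/√(2m₁KE) = 1.54 × 10^-12 m
For deuteron: λ₂ = h/√(2m₂KE) = 1.09 × 10^-12 m

Since λ ∝ 1/√m at constant kinetic energy, the lighter particle has the longer wavelength.

The proton has the longer de Broglie wavelength.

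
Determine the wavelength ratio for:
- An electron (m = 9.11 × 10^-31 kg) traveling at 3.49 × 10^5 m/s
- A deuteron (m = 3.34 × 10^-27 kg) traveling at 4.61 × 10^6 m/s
λ₁/λ₂ = 4.84 × 10^4

Using λ = h/(mv):

λ₁ = h/(m₁v₁) = 2.08 × 10^-9 m
λ₂ = h/(m₂v₂) = 4.30 × 10^-14 m

Ratio λ₁/λ₂ = (m₂v₂)/(m₁v₁)
         = (3.34 × 10^-27 kg × 4.61 × 10^6 m/s) / (9.11 × 10^-31 kg × 3.49 × 10^5 m/s)
         = 4.84 × 10^4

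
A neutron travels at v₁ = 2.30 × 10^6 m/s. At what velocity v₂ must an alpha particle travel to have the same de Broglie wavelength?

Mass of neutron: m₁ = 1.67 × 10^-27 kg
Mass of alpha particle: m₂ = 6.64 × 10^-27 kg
v₂ = 5.78 × 10^5 m/s

For equal de Broglie wavelengths: λ₁ = λ₂

h/(m₁v₁) = h/(m₂v₂)
m₁v₁ = m₂v₂
v₂ = v₁ · (m₁/m₂)

v₂ = 2.30 × 10^6 m/s × (1.67 × 10^-27 kg / 6.64 × 10^-27 kg)
v₂ = 5.78 × 10^5 m/s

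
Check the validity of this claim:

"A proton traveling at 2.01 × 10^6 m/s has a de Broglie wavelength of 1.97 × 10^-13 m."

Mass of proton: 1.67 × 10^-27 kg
True

The claim is correct.

Using λ = h/(mv):
λ = (6.626 × 10^-34 J·s) / (1.67 × 10^-27 kg × 2.01 × 10^6 m/s)
λ = 1.97 × 10^-13 m

This matches the claimed value.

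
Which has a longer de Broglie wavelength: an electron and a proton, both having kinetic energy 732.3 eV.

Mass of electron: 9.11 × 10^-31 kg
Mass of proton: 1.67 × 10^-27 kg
The electron has the longer wavelength.

Using λ = h/√(2mKE):

For electron: λ₁ = h/√(2m₁KE) = 4.53 × 10^-11 m
For proton: λ₂ = h/√(2m₂KE) = 1.06 × 10^-12 m

Since λ ∝ 1/√m at constant kinetic energy, the lighter particle has the longer wavelength.

The electron has the longer de Broglie wavelength.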